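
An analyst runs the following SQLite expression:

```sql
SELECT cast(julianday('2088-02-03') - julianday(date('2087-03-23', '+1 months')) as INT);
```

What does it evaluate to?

286

Adding +1 month to 2087-03-23 gives 2087-04-23.
7 days remain in April 2087 after the 23rd (30 − 23).
Full months from May 2087 through January 2088 contribute their day counts.
Then 3 days into February 2088.
Total: 7 + 31 + 30 + 31 + 31 + 30 + 31 + 30 + 31 + 31 + 3 = 286.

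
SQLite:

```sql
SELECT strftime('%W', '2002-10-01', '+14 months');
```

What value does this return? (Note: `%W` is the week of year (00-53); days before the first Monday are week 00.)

48

First apply '+14 months': 2002-10-01 → 2003-12-01.
2003-12-01 is a Monday. SQLite's %W counts Mondays since the year started; the result is 48.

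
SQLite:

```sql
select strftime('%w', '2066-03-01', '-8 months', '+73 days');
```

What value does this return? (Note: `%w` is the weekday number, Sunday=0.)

6

First apply '-8 months', '+73 days': 2066-03-01 → 2065-09-12.
2065-09-12 is a Saturday; with Sunday=0 that is 6.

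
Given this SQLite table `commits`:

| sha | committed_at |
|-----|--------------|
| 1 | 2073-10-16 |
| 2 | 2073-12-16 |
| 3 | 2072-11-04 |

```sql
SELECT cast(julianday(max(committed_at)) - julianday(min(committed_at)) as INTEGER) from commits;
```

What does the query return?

407

MIN = 2072-11-04, MAX = 2073-12-16.
26 days remain in November 2072 after the 4th (30 − 4).
Full months from December 2072 through November 2073 contribute their day counts.
Then 16 days into December 2073.
Total: 26 + 31 + 31 + 28 + 31 + 30 + 31 + 30 + 31 + 31 + 30 + 31 + 30 + 16 = 407.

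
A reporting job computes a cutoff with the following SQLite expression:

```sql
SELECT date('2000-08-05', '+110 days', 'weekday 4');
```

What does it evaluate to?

2000-11-23

Applying '+110 days' to 2000-08-05: counting 110 days forward gives 2000-11-23.
`weekday 4` advances to the next Thursday; 2000-11-23 is already a Thursday, so it stays at 2000-11-23.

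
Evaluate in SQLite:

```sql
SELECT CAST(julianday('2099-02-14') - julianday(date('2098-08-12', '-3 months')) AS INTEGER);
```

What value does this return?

Adding -3 months to 2098-08-12 gives 2098-05-12.
19 days remain in May 2098 after the 12th (31 − 12).
Full months from June 2098 through January 2099 contribute their day counts.
Then 14 days into February 2099.
Total: 19 + 30 + 31 + 31 + 30 + 31 + 30 + 31 + 31 + 14 = 278.

278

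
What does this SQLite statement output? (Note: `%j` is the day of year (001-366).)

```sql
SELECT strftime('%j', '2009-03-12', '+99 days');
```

170

First apply '+99 days': 2009-03-12 → 2009-06-19.
Day-of-year for 2009-06-19: days since 2009-01-01 inclusive = 170, zero-padded to 170.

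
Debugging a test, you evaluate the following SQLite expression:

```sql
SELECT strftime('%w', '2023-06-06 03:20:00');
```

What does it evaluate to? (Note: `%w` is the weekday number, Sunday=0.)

2

2023-06-06 is a Tuesday; with Sunday=0 that is 2.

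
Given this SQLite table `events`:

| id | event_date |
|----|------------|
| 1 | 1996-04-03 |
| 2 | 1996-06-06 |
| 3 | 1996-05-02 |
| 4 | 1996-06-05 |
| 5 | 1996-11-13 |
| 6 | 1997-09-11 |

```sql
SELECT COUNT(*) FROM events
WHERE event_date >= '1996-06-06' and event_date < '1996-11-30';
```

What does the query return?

Rows in [1996-06-06, 1996-11-30): 1996-06-06, 1996-11-13 → 2 rows.

2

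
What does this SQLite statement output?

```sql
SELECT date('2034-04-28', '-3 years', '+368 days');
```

Adding -3 years to 2034-04-28 gives 2031-04-28.
Applying '+368 days' to 2031-04-28: counting 368 days forward gives 2032-04-30.

2032-04-30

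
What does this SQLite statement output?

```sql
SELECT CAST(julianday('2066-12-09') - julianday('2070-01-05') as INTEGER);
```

22 days remain in December 2066 after the 9th (31 − 9).
Full months from January 2067 through December 2069 contribute their day counts.
Then 5 days into January 2070.
Total: 22 + 31 + 28 + 31 + 30 + 31 + 30 + 31 + 31 + 30 + 31 + 30 + 31 + 31 + 29 + 31 + 30 + 31 + 30 + 31 + 31 + 30 + 31 + 30 + 31 + 31 + 28 + 31 + 30 + 31 + 30 + 31 + 31 + 30 + 31 + 30 + 31 + 5 = 1123.
The subtraction is earlier − later, so the result is −1123 → -1123.

-1123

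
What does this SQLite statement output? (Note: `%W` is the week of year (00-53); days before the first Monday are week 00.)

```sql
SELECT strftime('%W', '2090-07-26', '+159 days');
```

01

First apply '+159 days': 2090-07-26 → 2091-01-01.
2091-01-01 is a Monday. SQLite's %W counts Mondays since the year started; the result is 01.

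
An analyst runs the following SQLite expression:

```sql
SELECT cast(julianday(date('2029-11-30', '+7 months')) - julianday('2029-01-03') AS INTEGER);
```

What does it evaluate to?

543

Adding +7 months to 2029-11-30 gives 2030-06-30.
28 days remain in January 2029 after the 3rd (31 − 3).
Full months from February 2029 through May 2030 contribute their day counts.
Then 30 days into June 2030.
Total: 28 + 28 + 31 + 30 + 31 + 30 + 31 + 31 + 30 + 31 + 30 + 31 + 31 + 28 + 31 + 30 + 31 + 30 = 543.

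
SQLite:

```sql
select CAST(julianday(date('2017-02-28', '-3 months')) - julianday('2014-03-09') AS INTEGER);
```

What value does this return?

Adding -3 months to 2017-02-28 gives 2016-11-28.
22 days remain in March 2014 after the 9th (31 − 9).
Full months from April 2014 through October 2016 contribute their day counts.
Then 28 days into November 2016.
Total: 22 + 30 + 31 + 30 + 31 + 31 + 30 + 31 + 30 + 31 + 31 + 28 + 31 + 30 + 31 + 30 + 31 + 31 + 30 + 31 + 30 + 31 + 31 + 29 + 31 + 30 + 31 + 30 + 31 + 31 + 30 + 31 + 28 = 995.

995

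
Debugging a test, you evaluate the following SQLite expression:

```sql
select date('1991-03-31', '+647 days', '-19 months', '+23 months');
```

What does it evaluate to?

Applying '+647 days' to 1991-03-31: counting 647 days forward gives 1993-01-06.
Adding -19 months to 1993-01-06 gives 1991-06-06.
Adding +23 months to 1991-06-06 gives 1993-05-06.

1993-05-06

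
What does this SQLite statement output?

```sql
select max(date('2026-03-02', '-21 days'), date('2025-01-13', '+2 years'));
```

date('2026-03-02', '-21 days') → 2026-02-09.
date('2025-01-13', '+2 years') → 2027-01-13.
Later of the two is 2027-01-13.

2027-01-13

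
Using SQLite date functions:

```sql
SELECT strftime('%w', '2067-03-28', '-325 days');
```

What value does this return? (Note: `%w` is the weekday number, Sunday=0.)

5

First apply '-325 days': 2067-03-28 → 2066-05-07.
2066-05-07 is a Friday; with Sunday=0 that is 5.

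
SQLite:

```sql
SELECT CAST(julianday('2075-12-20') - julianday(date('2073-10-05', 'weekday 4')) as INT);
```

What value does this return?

`weekday 4` advances to the next Thursday; 2073-10-05 is already a Thursday, so it stays at 2073-10-05.
26 days remain in October 2073 after the 5th (31 − 5).
Full months from November 2073 through November 2075 contribute their day counts.
Then 20 days into December 2075.
Total: 26 + 30 + 31 + 31 + 28 + 31 + 30 + 31 + 30 + 31 + 31 + 30 + 31 + 30 + 31 + 31 + 28 + 31 + 30 + 31 + 30 + 31 + 31 + 30 + 31 + 30 + 20 = 806.

806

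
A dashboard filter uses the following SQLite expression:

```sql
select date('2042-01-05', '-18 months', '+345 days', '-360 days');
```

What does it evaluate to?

2040-06-20

Adding -18 months to 2042-01-05 gives 2040-07-05.
Applying '+345 days' to 2040-07-05: counting 345 days forward gives 2041-06-15.
Applying '-360 days' to 2041-06-15: counting 360 days back gives 2040-06-20.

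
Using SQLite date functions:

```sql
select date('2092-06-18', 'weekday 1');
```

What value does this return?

`weekday 1` advances to the next Monday; 2092-06-18 is a Wednesday, so it moves forward to 2092-06-23.

2092-06-23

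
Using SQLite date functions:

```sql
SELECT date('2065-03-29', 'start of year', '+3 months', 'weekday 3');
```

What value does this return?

2065-04-01

`start of year` rewinds 2065-03-29 to 2065-01-01.
Adding +3 months to 2065-01-01 gives 2065-04-01.
`weekday 3` advances to the next Wednesday; 2065-04-01 is already a Wednesday, so it stays at 2065-04-01.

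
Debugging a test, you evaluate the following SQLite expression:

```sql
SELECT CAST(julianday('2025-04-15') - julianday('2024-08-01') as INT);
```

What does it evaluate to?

30 days remain in August 2024 after the 1st (31 − 1).
Full months from September 2024 through March 2025 contribute their day counts.
Then 15 days into April 2025.
Total: 30 + 30 + 31 + 30 + 31 + 31 + 28 + 31 + 15 = 257.

257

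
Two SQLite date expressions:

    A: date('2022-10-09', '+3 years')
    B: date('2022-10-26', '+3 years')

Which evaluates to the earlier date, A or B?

A

A = 2025-10-09.
B = 2025-10-26.
A is earlier.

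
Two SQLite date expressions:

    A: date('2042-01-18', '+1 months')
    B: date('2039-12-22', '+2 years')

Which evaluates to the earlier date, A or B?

A = 2042-02-18.
B = 2041-12-22.
B is earlier.

B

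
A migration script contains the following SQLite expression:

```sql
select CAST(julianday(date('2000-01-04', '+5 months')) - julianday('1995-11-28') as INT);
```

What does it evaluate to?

Adding +5 months to 2000-01-04 gives 2000-06-04.
2 days remain in November 1995 after the 28th (30 − 28).
Full months from December 1995 through May 2000 contribute their day counts.
Then 4 days into June 2000.
Total: 2 + 31 + 31 + 29 + 31 + 30 + 31 + 30 + 31 + 31 + 30 + 31 + 30 + 31 + 31 + 28 + 31 + 30 + 31 + 30 + 31 + 31 + 30 + 31 + 30 + 31 + 31 + 28 + 31 + 30 + 31 + 30 + 31 + 31 + 30 + 31 + 30 + 31 + 31 + 28 + 31 + 30 + 31 + 30 + 31 + 31 + 30 + 31 + 30 + 31 + 31 + 29 + 31 + 30 + 31 + 4 = 1650.

1650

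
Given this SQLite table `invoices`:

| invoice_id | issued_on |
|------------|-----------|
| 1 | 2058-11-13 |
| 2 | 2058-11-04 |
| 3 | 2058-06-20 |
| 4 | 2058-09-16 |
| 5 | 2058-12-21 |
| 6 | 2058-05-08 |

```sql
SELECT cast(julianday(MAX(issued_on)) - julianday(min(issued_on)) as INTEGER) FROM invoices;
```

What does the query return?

227

MIN = 2058-05-08, MAX = 2058-12-21.
23 days remain in May 2058 after the 8th (31 − 8).
Full months from June 2058 through November 2058 contribute their day counts.
Then 21 days into December 2058.
Total: 23 + 30 + 31 + 31 + 30 + 31 + 30 + 21 = 227.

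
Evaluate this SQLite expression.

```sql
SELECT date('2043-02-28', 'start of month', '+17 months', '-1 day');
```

2044-06-30

`start of month` rewinds 2043-02-28 to 2043-02-01.
Adding +17 months to 2043-02-01 gives 2044-07-01.
Going back 1 day from 2044-07-01 reaches 2044-06-30 (last day of June, 30 days).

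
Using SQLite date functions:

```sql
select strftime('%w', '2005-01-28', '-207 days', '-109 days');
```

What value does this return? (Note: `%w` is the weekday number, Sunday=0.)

4

First apply '-207 days', '-109 days': 2005-01-28 → 2004-03-18.
2004-03-18 is a Thursday; with Sunday=0 that is 4.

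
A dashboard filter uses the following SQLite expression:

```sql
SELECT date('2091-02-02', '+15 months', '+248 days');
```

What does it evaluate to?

2093-01-05

Adding +15 months to 2091-02-02 gives 2092-05-02.
Applying '+248 days' to 2092-05-02: counting 248 days forward gives 2093-01-05.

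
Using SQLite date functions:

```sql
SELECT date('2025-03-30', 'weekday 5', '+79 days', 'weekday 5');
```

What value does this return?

`weekday 5` advances to the next Friday; 2025-03-30 is a Sunday, so it moves forward to 2025-04-04.
Applying '+79 days' to 2025-04-04: counting 79 days forward gives 2025-06-22.
`weekday 5` advances to the next Friday; 2025-06-22 is a Sunday, so it moves forward to 2025-06-27.

2025-06-27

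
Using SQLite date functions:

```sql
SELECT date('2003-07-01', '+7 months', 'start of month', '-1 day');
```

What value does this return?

Adding +7 months to 2003-07-01 gives 2004-02-01.
`start of month` rewinds 2004-02-01 to 2004-02-01.
Going back 1 day from 2004-02-01 reaches 2004-01-31 (last day of January, 31 days).

2004-01-31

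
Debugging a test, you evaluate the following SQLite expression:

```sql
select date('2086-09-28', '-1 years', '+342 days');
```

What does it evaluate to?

Adding -1 year to 2086-09-28 gives 2085-09-28.
Applying '+342 days' to 2085-09-28: counting 342 days forward gives 2086-09-05.

2086-09-05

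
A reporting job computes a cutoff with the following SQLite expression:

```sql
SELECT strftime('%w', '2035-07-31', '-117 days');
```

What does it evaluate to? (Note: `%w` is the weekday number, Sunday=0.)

4

First apply '-117 days': 2035-07-31 → 2035-04-05.
2035-04-05 is a Thursday; with Sunday=0 that is 4.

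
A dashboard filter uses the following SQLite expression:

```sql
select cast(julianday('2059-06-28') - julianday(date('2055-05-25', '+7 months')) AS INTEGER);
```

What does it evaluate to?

Adding +7 months to 2055-05-25 gives 2055-12-25.
6 days remain in December 2055 after the 25th (31 − 25).
Full months from January 2056 through May 2059 contribute their day counts.
Then 28 days into June 2059.
Total: 6 + 31 + 29 + 31 + 30 + 31 + 30 + 31 + 31 + 30 + 31 + 30 + 31 + 31 + 28 + 31 + 30 + 31 + 30 + 31 + 31 + 30 + 31 + 30 + 31 + 31 + 28 + 31 + 30 + 31 + 30 + 31 + 31 + 30 + 31 + 30 + 31 + 31 + 28 + 31 + 30 + 31 + 28 = 1281.

1281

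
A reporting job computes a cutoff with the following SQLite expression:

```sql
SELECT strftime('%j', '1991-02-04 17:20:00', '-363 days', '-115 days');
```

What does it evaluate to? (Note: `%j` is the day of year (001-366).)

First apply '-363 days', '-115 days': 1991-02-04 17:20:00 → 1989-10-14 17:20:00.
Day-of-year for 1989-10-14: days since 1989-01-01 inclusive = 287, zero-padded to 287.

287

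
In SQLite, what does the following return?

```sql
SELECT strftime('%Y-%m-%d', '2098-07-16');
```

2098-07-16

`%Y-%m-%d` extracts the ISO date: 2098-07-16.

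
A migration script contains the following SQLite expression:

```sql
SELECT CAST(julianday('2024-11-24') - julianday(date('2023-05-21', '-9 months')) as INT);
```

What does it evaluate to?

826

Adding -9 months to 2023-05-21 gives 2022-08-21.
10 days remain in August 2022 after the 21st (31 − 21).
Full months from September 2022 through October 2024 contribute their day counts.
Then 24 days into November 2024.
Total: 10 + 30 + 31 + 30 + 31 + 31 + 28 + 31 + 30 + 31 + 30 + 31 + 31 + 30 + 31 + 30 + 31 + 31 + 29 + 31 + 30 + 31 + 30 + 31 + 31 + 30 + 31 + 24 = 826.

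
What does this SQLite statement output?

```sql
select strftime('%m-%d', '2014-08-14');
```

`%m-%d` extracts the month-day: 08-14.

08-14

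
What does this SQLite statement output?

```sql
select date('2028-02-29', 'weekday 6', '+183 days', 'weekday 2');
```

`weekday 6` advances to the next Saturday; 2028-02-29 is a Tuesday, so it moves forward to 2028-03-04.
Applying '+183 days' to 2028-03-04: counting 183 days forward gives 2028-09-03.
`weekday 2` advances to the next Tuesday; 2028-09-03 is a Sunday, so it moves forward to 2028-09-05.

2028-09-05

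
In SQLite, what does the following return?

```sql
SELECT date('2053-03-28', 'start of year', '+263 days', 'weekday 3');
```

`start of year` rewinds 2053-03-28 to 2053-01-01.
Applying '+263 days' to 2053-01-01: counting 263 days forward gives 2053-09-21.
`weekday 3` advances to the next Wednesday; 2053-09-21 is a Sunday, so it moves forward to 2053-09-24.

2053-09-24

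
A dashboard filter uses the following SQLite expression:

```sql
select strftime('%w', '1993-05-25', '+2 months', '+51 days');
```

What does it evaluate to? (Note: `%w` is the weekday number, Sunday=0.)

First apply '+2 months', '+51 days': 1993-05-25 → 1993-09-14.
1993-09-14 is a Tuesday; with Sunday=0 that is 2.

2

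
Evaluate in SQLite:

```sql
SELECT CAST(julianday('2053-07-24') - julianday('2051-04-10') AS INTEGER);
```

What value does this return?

20 days remain in April 2051 after the 10th (30 − 10).
Full months from May 2051 through June 2053 contribute their day counts.
Then 24 days into July 2053.
Total: 20 + 31 + 30 + 31 + 31 + 30 + 31 + 30 + 31 + 31 + 29 + 31 + 30 + 31 + 30 + 31 + 31 + 30 + 31 + 30 + 31 + 31 + 28 + 31 + 30 + 31 + 30 + 24 = 836.

836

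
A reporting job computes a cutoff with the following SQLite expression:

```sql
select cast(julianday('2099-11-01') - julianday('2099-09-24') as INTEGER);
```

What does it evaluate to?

38

6 days remain in September 2099 after the 24th (30 − 24).
October 2099: 31 days.
Then 1 day into November 2099.
Total: 6 + 31 + 1 = 38.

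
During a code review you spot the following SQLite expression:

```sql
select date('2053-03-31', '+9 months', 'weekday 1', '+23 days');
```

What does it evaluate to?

2054-01-28

Adding +9 months to 2053-03-31 gives 2053-12-31.
`weekday 1` advances to the next Monday; 2053-12-31 is a Wednesday, so it moves forward to 2054-01-05.
Advancing 23 more days within January lands on 2054-01-28.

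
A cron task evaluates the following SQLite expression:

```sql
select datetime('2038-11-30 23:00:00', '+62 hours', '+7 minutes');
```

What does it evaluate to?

+62 hours from 2038-11-30 23:00:00 is 2038-12-03 13:00:00 (crosses midnight).
+7 minutes from 2038-12-03 13:00:00 is 2038-12-03 13:07:00.

2038-12-03 13:07:00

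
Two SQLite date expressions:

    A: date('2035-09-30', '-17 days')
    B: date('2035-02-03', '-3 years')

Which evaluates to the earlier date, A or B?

A = 2035-09-13.
B = 2032-02-03.
B is earlier.

B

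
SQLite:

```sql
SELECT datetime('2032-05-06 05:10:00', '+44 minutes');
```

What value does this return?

+44 minutes from 2032-05-06 05:10:00 is 2032-05-06 05:54:00.

2032-05-06 05:54:00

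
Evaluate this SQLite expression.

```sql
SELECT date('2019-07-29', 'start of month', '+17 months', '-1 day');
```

2020-11-30

`start of month` rewinds 2019-07-29 to 2019-07-01.
Adding +17 months to 2019-07-01 gives 2020-12-01.
Going back 1 day from 2020-12-01 reaches 2020-11-30 (last day of November, 30 days).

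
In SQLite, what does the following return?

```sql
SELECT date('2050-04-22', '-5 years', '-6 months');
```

Adding -5 years to 2050-04-22 gives 2045-04-22.
Adding -6 months to 2045-04-22 gives 2044-10-22.

2044-10-22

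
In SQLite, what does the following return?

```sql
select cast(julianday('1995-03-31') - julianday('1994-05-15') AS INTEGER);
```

16 days remain in May 1994 after the 15th (31 − 15).
Full months from June 1994 through February 1995 contribute their day counts.
Then 31 days into March 1995.
Total: 16 + 30 + 31 + 31 + 30 + 31 + 30 + 31 + 31 + 28 + 31 = 320.

320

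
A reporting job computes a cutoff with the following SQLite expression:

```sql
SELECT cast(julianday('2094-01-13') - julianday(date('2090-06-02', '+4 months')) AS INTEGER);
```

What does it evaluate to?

1199

Adding +4 months to 2090-06-02 gives 2090-10-02.
29 days remain in October 2090 after the 2nd (31 − 2).
Full months from November 2090 through December 2093 contribute their day counts.
Then 13 days into January 2094.
Total: 29 + 30 + 31 + 31 + 28 + 31 + 30 + 31 + 30 + 31 + 31 + 30 + 31 + 30 + 31 + 31 + 29 + 31 + 30 + 31 + 30 + 31 + 31 + 30 + 31 + 30 + 31 + 31 + 28 + 31 + 30 + 31 + 30 + 31 + 31 + 30 + 31 + 30 + 31 + 13 = 1199.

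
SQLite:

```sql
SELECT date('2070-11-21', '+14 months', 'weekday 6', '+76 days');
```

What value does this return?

Adding +14 months to 2070-11-21 gives 2072-01-21.
`weekday 6` advances to the next Saturday; 2072-01-21 is a Thursday, so it moves forward to 2072-01-23.
Applying '+76 days' to 2072-01-23: counting 76 days forward gives 2072-04-08.

2072-04-08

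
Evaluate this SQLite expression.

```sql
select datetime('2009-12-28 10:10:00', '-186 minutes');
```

2009-12-28 07:04:00

186 minutes = 3h 6m; -186 minutes from 2009-12-28 10:10:00 is 2009-12-28 07:04:00.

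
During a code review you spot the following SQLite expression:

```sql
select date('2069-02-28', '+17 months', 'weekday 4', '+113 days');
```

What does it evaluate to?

Adding +17 months to 2069-02-28 gives 2070-07-28.
`weekday 4` advances to the next Thursday; 2070-07-28 is a Monday, so it moves forward to 2070-07-31.
Applying '+113 days' to 2070-07-31: counting 113 days forward gives 2070-11-21.

2070-11-21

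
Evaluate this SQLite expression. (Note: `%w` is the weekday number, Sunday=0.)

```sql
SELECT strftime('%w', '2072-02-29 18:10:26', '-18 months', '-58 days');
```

3

First apply '-18 months', '-58 days': 2072-02-29 18:10:26 → 2070-07-02 18:10:26.
2070-07-02 is a Wednesday; with Sunday=0 that is 3.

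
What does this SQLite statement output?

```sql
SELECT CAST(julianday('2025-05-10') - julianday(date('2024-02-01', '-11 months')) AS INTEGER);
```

801

Adding -11 months to 2024-02-01 gives 2023-03-01.
30 days remain in March 2023 after the 1st (31 − 1).
Full months from April 2023 through April 2025 contribute their day counts.
Then 10 days into May 2025.
Total: 30 + 30 + 31 + 30 + 31 + 31 + 30 + 31 + 30 + 31 + 31 + 29 + 31 + 30 + 31 + 30 + 31 + 31 + 30 + 31 + 30 + 31 + 31 + 28 + 31 + 30 + 10 = 801.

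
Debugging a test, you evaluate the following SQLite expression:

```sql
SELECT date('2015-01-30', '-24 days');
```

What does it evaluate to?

Going back 24 days within January lands on 2015-01-06.

2015-01-06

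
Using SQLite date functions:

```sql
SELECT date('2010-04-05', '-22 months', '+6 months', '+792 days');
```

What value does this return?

2011-02-05

Adding -22 months to 2010-04-05 gives 2008-06-05.
Adding +6 months to 2008-06-05 gives 2008-12-05.
Applying '+792 days' to 2008-12-05: counting 792 days forward gives 2011-02-05.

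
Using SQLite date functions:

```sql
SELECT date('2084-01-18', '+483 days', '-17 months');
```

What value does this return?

2083-12-15

Applying '+483 days' to 2084-01-18: counting 483 days forward gives 2085-05-15.
Adding -17 months to 2085-05-15 gives 2083-12-15.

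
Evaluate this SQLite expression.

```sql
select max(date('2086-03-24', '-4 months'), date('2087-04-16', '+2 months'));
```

2087-06-16

date('2086-03-24', '-4 months') → 2085-11-24.
date('2087-04-16', '+2 months') → 2087-06-16.
Later of the two is 2087-06-16.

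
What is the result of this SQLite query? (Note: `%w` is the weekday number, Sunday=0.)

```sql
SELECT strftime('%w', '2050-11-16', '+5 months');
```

First apply '+5 months': 2050-11-16 → 2051-04-16.
2051-04-16 is a Sunday; with Sunday=0 that is 0.

0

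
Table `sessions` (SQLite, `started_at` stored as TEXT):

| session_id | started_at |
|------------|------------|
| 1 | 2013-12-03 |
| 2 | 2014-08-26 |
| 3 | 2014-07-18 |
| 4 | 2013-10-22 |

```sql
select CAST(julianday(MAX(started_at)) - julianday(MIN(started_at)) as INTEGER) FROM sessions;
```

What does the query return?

308

MIN = 2013-10-22, MAX = 2014-08-26.
9 days remain in October 2013 after the 22nd (31 − 22).
Full months from November 2013 through July 2014 contribute their day counts.
Then 26 days into August 2014.
Total: 9 + 30 + 31 + 31 + 28 + 31 + 30 + 31 + 30 + 31 + 26 = 308.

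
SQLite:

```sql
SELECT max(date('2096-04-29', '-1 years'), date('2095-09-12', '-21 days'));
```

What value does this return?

date('2096-04-29', '-1 years') → 2095-04-29.
date('2095-09-12', '-21 days') → 2095-08-22.
Later of the two is 2095-08-22.

2095-08-22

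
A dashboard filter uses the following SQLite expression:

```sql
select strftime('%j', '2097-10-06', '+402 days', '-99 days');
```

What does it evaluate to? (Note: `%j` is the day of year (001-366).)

217

First apply '+402 days', '-99 days': 2097-10-06 → 2098-08-05.
Day-of-year for 2098-08-05: days since 2098-01-01 inclusive = 217, zero-padded to 217.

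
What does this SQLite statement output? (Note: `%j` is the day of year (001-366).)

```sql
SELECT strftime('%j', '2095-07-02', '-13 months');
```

153

First apply '-13 months': 2095-07-02 → 2094-06-02.
Day-of-year for 2094-06-02: days since 2094-01-01 inclusive = 153, zero-padded to 153.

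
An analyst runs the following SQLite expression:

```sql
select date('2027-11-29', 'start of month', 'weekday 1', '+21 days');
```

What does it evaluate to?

`start of month` rewinds 2027-11-29 to 2027-11-01.
`weekday 1` advances to the next Monday; 2027-11-01 is already a Monday, so it stays at 2027-11-01.
Advancing 21 more days within November lands on 2027-11-22.

2027-11-22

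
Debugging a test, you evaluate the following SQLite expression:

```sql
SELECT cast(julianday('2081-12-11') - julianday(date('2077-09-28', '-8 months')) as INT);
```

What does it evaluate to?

1778

Adding -8 months to 2077-09-28 gives 2077-01-28.
3 days remain in January 2077 after the 28th (31 − 28).
Full months from February 2077 through November 2081 contribute their day counts.
Then 11 days into December 2081.
Total: 3 + 28 + 31 + 30 + 31 + 30 + 31 + 31 + 30 + 31 + 30 + 31 + 31 + 28 + 31 + 30 + 31 + 30 + 31 + 31 + 30 + 31 + 30 + 31 + 31 + 28 + 31 + 30 + 31 + 30 + 31 + 31 + 30 + 31 + 30 + 31 + 31 + 29 + 31 + 30 + 31 + 30 + 31 + 31 + 30 + 31 + 30 + 31 + 31 + 28 + 31 + 30 + 31 + 30 + 31 + 31 + 30 + 31 + 30 + 11 = 1778.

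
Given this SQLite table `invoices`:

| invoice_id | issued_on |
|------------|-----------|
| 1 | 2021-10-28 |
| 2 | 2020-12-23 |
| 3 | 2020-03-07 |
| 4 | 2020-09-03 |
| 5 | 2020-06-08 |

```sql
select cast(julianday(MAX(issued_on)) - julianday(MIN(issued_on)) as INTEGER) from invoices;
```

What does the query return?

MIN = 2020-03-07, MAX = 2021-10-28.
24 days remain in March 2020 after the 7th (31 − 7).
Full months from April 2020 through September 2021 contribute their day counts.
Then 28 days into October 2021.
Total: 24 + 30 + 31 + 30 + 31 + 31 + 30 + 31 + 30 + 31 + 31 + 28 + 31 + 30 + 31 + 30 + 31 + 31 + 30 + 28 = 600.

600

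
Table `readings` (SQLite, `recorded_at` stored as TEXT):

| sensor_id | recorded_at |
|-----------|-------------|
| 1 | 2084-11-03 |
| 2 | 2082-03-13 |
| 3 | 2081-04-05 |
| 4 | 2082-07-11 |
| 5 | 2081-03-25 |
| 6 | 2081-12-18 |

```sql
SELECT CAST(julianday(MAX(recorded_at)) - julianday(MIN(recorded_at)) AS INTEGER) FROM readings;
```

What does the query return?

MIN = 2081-03-25, MAX = 2084-11-03.
6 days remain in March 2081 after the 25th (31 − 25).
Full months from April 2081 through October 2084 contribute their day counts.
Then 3 days into November 2084.
Total: 6 + 30 + 31 + 30 + 31 + 31 + 30 + 31 + 30 + 31 + 31 + 28 + 31 + 30 + 31 + 30 + 31 + 31 + 30 + 31 + 30 + 31 + 31 + 28 + 31 + 30 + 31 + 30 + 31 + 31 + 30 + 31 + 30 + 31 + 31 + 29 + 31 + 30 + 31 + 30 + 31 + 31 + 30 + 31 + 3 = 1319.

1319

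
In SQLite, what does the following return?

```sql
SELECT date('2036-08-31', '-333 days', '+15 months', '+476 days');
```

Applying '-333 days' to 2036-08-31: counting 333 days back gives 2035-10-03.
Adding +15 months to 2035-10-03 gives 2037-01-03.
Applying '+476 days' to 2037-01-03: counting 476 days forward gives 2038-04-24.

2038-04-24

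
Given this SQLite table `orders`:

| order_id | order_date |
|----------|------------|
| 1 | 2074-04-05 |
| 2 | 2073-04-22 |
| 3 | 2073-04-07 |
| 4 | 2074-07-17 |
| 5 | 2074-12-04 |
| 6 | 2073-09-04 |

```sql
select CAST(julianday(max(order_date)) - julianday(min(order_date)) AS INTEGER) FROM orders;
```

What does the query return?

606

MIN = 2073-04-07, MAX = 2074-12-04.
23 days remain in April 2073 after the 7th (30 − 7).
Full months from May 2073 through November 2074 contribute their day counts.
Then 4 days into December 2074.
Total: 23 + 31 + 30 + 31 + 31 + 30 + 31 + 30 + 31 + 31 + 28 + 31 + 30 + 31 + 30 + 31 + 31 + 30 + 31 + 30 + 4 = 606.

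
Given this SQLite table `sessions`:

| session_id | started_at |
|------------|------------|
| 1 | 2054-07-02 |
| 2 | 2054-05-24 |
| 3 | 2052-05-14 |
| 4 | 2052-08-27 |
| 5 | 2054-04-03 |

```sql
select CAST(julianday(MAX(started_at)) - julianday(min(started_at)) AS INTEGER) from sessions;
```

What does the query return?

MIN = 2052-05-14, MAX = 2054-07-02.
17 days remain in May 2052 after the 14th (31 − 14).
Full months from June 2052 through June 2054 contribute their day counts.
Then 2 days into July 2054.
Total: 17 + 30 + 31 + 31 + 30 + 31 + 30 + 31 + 31 + 28 + 31 + 30 + 31 + 30 + 31 + 31 + 30 + 31 + 30 + 31 + 31 + 28 + 31 + 30 + 31 + 30 + 2 = 779.

779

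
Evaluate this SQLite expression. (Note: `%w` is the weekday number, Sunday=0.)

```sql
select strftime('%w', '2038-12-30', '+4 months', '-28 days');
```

6

First apply '+4 months', '-28 days': 2038-12-30 → 2039-04-02.
2039-04-02 is a Saturday; with Sunday=0 that is 6.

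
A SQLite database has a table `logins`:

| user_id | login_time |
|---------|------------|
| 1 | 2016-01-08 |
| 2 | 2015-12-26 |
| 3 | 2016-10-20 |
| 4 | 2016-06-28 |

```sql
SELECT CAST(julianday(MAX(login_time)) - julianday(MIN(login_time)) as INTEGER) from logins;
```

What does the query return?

MIN = 2015-12-26, MAX = 2016-10-20.
5 days remain in December 2015 after the 26th (31 − 26).
Full months from January 2016 through September 2016 contribute their day counts.
Then 20 days into October 2016.
Total: 5 + 31 + 29 + 31 + 30 + 31 + 30 + 31 + 31 + 30 + 20 = 299.

299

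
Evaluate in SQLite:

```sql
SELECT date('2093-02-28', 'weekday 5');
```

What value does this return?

`weekday 5` advances to the next Friday; 2093-02-28 is a Saturday, so it moves forward to 2093-03-06.

2093-03-06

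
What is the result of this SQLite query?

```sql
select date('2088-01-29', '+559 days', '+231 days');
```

2090-03-29

Applying '+559 days' to 2088-01-29: counting 559 days forward gives 2089-08-10.
Applying '+231 days' to 2089-08-10: counting 231 days forward gives 2090-03-29.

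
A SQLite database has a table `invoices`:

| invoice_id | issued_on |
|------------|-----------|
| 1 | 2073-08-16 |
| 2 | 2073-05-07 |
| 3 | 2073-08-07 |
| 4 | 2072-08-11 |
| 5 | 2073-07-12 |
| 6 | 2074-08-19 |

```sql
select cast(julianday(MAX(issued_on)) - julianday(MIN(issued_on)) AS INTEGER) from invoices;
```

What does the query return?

MIN = 2072-08-11, MAX = 2074-08-19.
20 days remain in August 2072 after the 11th (31 − 11).
Full months from September 2072 through July 2074 contribute their day counts.
Then 19 days into August 2074.
Total: 20 + 30 + 31 + 30 + 31 + 31 + 28 + 31 + 30 + 31 + 30 + 31 + 31 + 30 + 31 + 30 + 31 + 31 + 28 + 31 + 30 + 31 + 30 + 31 + 19 = 738.

738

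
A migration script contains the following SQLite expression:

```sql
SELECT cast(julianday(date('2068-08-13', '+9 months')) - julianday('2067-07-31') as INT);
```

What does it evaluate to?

652

Adding +9 months to 2068-08-13 gives 2069-05-13.
0 days remain in July 2067 after the 31st (31 − 31).
Full months from August 2067 through April 2069 contribute their day counts.
Then 13 days into May 2069.
Total: 0 + 31 + 30 + 31 + 30 + 31 + 31 + 29 + 31 + 30 + 31 + 30 + 31 + 31 + 30 + 31 + 30 + 31 + 31 + 28 + 31 + 30 + 13 = 652.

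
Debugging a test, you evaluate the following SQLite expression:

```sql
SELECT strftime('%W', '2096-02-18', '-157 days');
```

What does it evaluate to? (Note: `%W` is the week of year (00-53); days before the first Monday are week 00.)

First apply '-157 days': 2096-02-18 → 2095-09-14.
2095-09-14 is a Wednesday. SQLite's %W counts Mondays since the year started; the result is 37.

37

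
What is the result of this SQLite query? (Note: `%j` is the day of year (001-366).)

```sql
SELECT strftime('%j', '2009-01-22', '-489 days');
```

First apply '-489 days': 2009-01-22 → 2007-09-21.
Day-of-year for 2007-09-21: days since 2007-01-01 inclusive = 264, zero-padded to 264.

264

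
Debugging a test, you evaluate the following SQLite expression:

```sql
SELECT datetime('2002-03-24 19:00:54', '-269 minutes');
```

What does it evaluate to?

2002-03-24 14:31:54

269 minutes = 4h 29m; -269 minutes from 2002-03-24 19:00:54 is 2002-03-24 14:31:54.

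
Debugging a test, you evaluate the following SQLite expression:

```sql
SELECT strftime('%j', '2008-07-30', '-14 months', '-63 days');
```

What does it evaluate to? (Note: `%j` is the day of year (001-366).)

First apply '-14 months', '-63 days': 2008-07-30 → 2007-03-28.
Day-of-year for 2007-03-28: days since 2007-01-01 inclusive = 87, zero-padded to 087.

087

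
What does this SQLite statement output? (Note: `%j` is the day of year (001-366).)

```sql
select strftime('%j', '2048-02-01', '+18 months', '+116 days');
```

329

First apply '+18 months', '+116 days': 2048-02-01 → 2049-11-25.
Day-of-year for 2049-11-25: days since 2049-01-01 inclusive = 329, zero-padded to 329.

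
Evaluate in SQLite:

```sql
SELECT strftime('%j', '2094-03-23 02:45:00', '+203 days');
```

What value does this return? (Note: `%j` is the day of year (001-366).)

285

First apply '+203 days': 2094-03-23 02:45:00 → 2094-10-12 02:45:00.
Day-of-year for 2094-10-12: days since 2094-01-01 inclusive = 285, zero-padded to 285.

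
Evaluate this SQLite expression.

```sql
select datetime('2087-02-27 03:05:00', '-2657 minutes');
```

2657 minutes = 44h 17m; -2657 minutes from 2087-02-27 03:05:00 is 2087-02-25 06:48:00 (crosses midnight).

2087-02-25 06:48:00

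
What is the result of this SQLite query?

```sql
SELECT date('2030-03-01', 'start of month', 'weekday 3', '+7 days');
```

2030-03-13

`start of month` rewinds 2030-03-01 to 2030-03-01.
`weekday 3` advances to the next Wednesday; 2030-03-01 is a Friday, so it moves forward to 2030-03-06.
Advancing 7 more days within March lands on 2030-03-13.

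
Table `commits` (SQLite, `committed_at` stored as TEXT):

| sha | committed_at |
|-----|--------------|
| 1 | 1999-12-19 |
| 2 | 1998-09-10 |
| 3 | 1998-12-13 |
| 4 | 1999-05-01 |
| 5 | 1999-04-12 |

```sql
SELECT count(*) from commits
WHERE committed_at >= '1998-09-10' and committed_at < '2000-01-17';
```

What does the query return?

Rows in [1998-09-10, 2000-01-17): 1999-12-19, 1998-09-10, 1998-12-13, 1999-05-01, 1999-04-12 → 5 rows.

5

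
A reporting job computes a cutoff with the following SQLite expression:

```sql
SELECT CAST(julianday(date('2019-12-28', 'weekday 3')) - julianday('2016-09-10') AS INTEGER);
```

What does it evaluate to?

1208

`weekday 3` advances to the next Wednesday; 2019-12-28 is a Saturday, so it moves forward to 2020-01-01.
20 days remain in September 2016 after the 10th (30 − 10).
Full months from October 2016 through December 2019 contribute their day counts.
Then 1 day into January 2020.
Total: 20 + 31 + 30 + 31 + 31 + 28 + 31 + 30 + 31 + 30 + 31 + 31 + 30 + 31 + 30 + 31 + 31 + 28 + 31 + 30 + 31 + 30 + 31 + 31 + 30 + 31 + 30 + 31 + 31 + 28 + 31 + 30 + 31 + 30 + 31 + 31 + 30 + 31 + 30 + 31 + 1 = 1208.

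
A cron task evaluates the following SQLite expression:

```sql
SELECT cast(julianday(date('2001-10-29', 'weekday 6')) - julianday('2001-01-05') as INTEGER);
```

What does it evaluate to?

`weekday 6` advances to the next Saturday; 2001-10-29 is a Monday, so it moves forward to 2001-11-03.
26 days remain in January 2001 after the 5th (31 − 5).
Full months from February 2001 through October 2001 contribute their day counts.
Then 3 days into November 2001.
Total: 26 + 28 + 31 + 30 + 31 + 30 + 31 + 31 + 30 + 31 + 3 = 302.

302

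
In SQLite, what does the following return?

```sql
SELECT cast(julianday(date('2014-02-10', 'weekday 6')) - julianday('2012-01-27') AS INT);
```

`weekday 6` advances to the next Saturday; 2014-02-10 is a Monday, so it moves forward to 2014-02-15.
4 days remain in January 2012 after the 27th (31 − 27).
Full months from February 2012 through January 2014 contribute their day counts.
Then 15 days into February 2014.
Total: 4 + 29 + 31 + 30 + 31 + 30 + 31 + 31 + 30 + 31 + 30 + 31 + 31 + 28 + 31 + 30 + 31 + 30 + 31 + 31 + 30 + 31 + 30 + 31 + 31 + 15 = 750.

750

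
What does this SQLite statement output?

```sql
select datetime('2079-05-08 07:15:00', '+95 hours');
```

2079-05-12 06:15:00

+95 hours from 2079-05-08 07:15:00 is 2079-05-12 06:15:00 (crosses midnight).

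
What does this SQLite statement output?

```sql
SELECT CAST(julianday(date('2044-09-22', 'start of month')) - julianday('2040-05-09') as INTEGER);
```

1576

`start of month` rewinds 2044-09-22 to 2044-09-01.
22 days remain in May 2040 after the 9th (31 − 9).
Full months from June 2040 through August 2044 contribute their day counts.
Then 1 day into September 2044.
Total: 22 + 30 + 31 + 31 + 30 + 31 + 30 + 31 + 31 + 28 + 31 + 30 + 31 + 30 + 31 + 31 + 30 + 31 + 30 + 31 + 31 + 28 + 31 + 30 + 31 + 30 + 31 + 31 + 30 + 31 + 30 + 31 + 31 + 28 + 31 + 30 + 31 + 30 + 31 + 31 + 30 + 31 + 30 + 31 + 31 + 29 + 31 + 30 + 31 + 30 + 31 + 31 + 1 = 1576.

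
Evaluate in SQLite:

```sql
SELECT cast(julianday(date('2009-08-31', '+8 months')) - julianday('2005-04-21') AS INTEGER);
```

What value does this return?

Adding +8 months to 2009-08-31 targets 2010-04-31. April 2010 has only 30 days, so SQLite normalizes the 1-day overflow forward to 2010-05-01.
9 days remain in April 2005 after the 21st (30 − 21).
Full months from May 2005 through April 2010 contribute their day counts.
Then 1 day into May 2010.
Total: 9 + 31 + 30 + 31 + 31 + 30 + 31 + 30 + 31 + 31 + 28 + 31 + 30 + 31 + 30 + 31 + 31 + 30 + 31 + 30 + 31 + 31 + 28 + 31 + 30 + 31 + 30 + 31 + 31 + 30 + 31 + 30 + 31 + 31 + 29 + 31 + 30 + 31 + 30 + 31 + 31 + 30 + 31 + 30 + 31 + 31 + 28 + 31 + 30 + 31 + 30 + 31 + 31 + 30 + 31 + 30 + 31 + 31 + 28 + 31 + 30 + 1 = 1836.

1836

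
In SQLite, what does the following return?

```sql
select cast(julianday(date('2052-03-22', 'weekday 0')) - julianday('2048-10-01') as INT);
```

`weekday 0` advances to the next Sunday; 2052-03-22 is a Friday, so it moves forward to 2052-03-24.
30 days remain in October 2048 after the 1st (31 − 1).
Full months from November 2048 through February 2052 contribute their day counts.
Then 24 days into March 2052.
Total: 30 + 30 + 31 + 31 + 28 + 31 + 30 + 31 + 30 + 31 + 31 + 30 + 31 + 30 + 31 + 31 + 28 + 31 + 30 + 31 + 30 + 31 + 31 + 30 + 31 + 30 + 31 + 31 + 28 + 31 + 30 + 31 + 30 + 31 + 31 + 30 + 31 + 30 + 31 + 31 + 29 + 24 = 1270.

1270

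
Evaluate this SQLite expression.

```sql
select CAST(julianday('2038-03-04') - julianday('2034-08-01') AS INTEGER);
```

1311

30 days remain in August 2034 after the 1st (31 − 1).
Full months from September 2034 through February 2038 contribute their day counts.
Then 4 days into March 2038.
Total: 30 + 30 + 31 + 30 + 31 + 31 + 28 + 31 + 30 + 31 + 30 + 31 + 31 + 30 + 31 + 30 + 31 + 31 + 29 + 31 + 30 + 31 + 30 + 31 + 31 + 30 + 31 + 30 + 31 + 31 + 28 + 31 + 30 + 31 + 30 + 31 + 31 + 30 + 31 + 30 + 31 + 31 + 28 + 4 = 1311.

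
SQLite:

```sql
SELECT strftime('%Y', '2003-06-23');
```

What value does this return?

`%Y` extracts the 4-digit year: 2003.

2003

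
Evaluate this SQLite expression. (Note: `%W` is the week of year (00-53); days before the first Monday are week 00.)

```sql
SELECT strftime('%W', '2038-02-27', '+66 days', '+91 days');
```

First apply '+66 days', '+91 days': 2038-02-27 → 2038-08-03.
2038-08-03 is a Tuesday. SQLite's %W counts Mondays since the year started; the result is 31.

31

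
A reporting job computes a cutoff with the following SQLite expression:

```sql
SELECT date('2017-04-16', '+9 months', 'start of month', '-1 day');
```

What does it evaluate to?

Adding +9 months to 2017-04-16 gives 2018-01-16.
`start of month` rewinds 2018-01-16 to 2018-01-01.
Going back 1 day from 2018-01-01 reaches 2017-12-31 (last day of December, 31 days).

2017-12-31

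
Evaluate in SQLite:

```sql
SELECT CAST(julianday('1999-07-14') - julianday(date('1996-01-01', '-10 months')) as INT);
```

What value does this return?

1596

Adding -10 months to 1996-01-01 gives 1995-03-01.
30 days remain in March 1995 after the 1st (31 − 1).
Full months from April 1995 through June 1999 contribute their day counts.
Then 14 days into July 1999.
Total: 30 + 30 + 31 + 30 + 31 + 31 + 30 + 31 + 30 + 31 + 31 + 29 + 31 + 30 + 31 + 30 + 31 + 31 + 30 + 31 + 30 + 31 + 31 + 28 + 31 + 30 + 31 + 30 + 31 + 31 + 30 + 31 + 30 + 31 + 31 + 28 + 31 + 30 + 31 + 30 + 31 + 31 + 30 + 31 + 30 + 31 + 31 + 28 + 31 + 30 + 31 + 30 + 14 = 1596.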